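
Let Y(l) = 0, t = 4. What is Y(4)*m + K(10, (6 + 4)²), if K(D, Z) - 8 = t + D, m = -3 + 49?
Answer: 22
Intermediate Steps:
m = 46
K(D, Z) = 12 + D (K(D, Z) = 8 + (4 + D) = 12 + D)
Y(4)*m + K(10, (6 + 4)²) = 0*46 + (12 + 10) = 0 + 22 = 22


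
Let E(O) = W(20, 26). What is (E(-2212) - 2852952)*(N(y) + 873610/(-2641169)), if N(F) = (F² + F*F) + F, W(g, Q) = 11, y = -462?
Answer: -3213159773696307344/2641169 ≈ -1.2166e+12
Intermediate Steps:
E(O) = 11
N(F) = F + 2*F² (N(F) = (F² + F²) + F = 2*F² + F = F + 2*F²)
(E(-2212) - 2852952)*(N(y) + 873610/(-2641169)) = (11 - 2852952)*(-462*(1 + 2*(-462)) + 873610/(-2641169)) = -2852941*(-462*(1 - 924) + 873610*(-1/2641169)) = -2852941*(-462*(-923) - 873610/2641169) = -2852941*(426426 - 873610/2641169) = -2852941*1126262258384/2641169 = -3213159773696307344/2641169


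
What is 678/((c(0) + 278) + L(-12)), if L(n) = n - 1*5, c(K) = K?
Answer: 226/87 ≈ 2.5977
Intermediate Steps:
L(n) = -5 + n (L(n) = n - 5 = -5 + n)
678/((c(0) + 278) + L(-12)) = 678/((0 + 278) + (-5 - 12)) = 678/(278 - 17) = 678/261 = 678*(1/261) = 226/87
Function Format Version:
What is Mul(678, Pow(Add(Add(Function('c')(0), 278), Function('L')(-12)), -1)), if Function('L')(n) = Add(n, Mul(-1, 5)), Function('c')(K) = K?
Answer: Rational(226, 87) ≈ 2.5977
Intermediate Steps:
Function('L')(n) = Add(-5, n) (Function('L')(n) = Add(n, -5) = Add(-5, n))
Mul(678, Pow(Add(Add(Function('c')(0), 278), Function('L')(-12)), -1)) = Mul(678, Pow(Add(Add(0, 278), Add(-5, -12)), -1)) = Mul(678, Pow(Add(278, -17), -1)) = Mul(678, Pow(261, -1)) = Mul(678, Rational(1, 261)) = Rational(226, 87)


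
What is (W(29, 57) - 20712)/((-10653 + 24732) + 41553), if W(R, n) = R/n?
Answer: -1180555/3171024 ≈ -0.37229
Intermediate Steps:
(W(29, 57) - 20712)/((-10653 + 24732) + 41553) = (29/57 - 20712)/((-10653 + 24732) + 41553) = (29*(1/57) - 20712)/(14079 + 41553) = (29/57 - 20712)/55632 = -1180555/57*1/55632 = -1180555/3171024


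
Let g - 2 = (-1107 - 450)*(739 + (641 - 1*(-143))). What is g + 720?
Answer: -2370589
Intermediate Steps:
g = -2371309 (g = 2 + (-1107 - 450)*(739 + (641 - 1*(-143))) = 2 - 1557*(739 + (641 + 143)) = 2 - 1557*(739 + 784) = 2 - 1557*1523 = 2 - 2371311 = -2371309)
g + 720 = -2371309 + 720 = -2370589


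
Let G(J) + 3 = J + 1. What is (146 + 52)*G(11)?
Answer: 1782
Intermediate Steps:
G(J) = -2 + J (G(J) = -3 + (J + 1) = -3 + (1 + J) = -2 + J)
(146 + 52)*G(11) = (146 + 52)*(-2 + 11) = 198*9 = 1782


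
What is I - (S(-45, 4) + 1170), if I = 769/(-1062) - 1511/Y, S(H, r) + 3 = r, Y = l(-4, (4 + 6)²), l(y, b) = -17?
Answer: -19549625/18054 ≈ -1082.8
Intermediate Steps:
Y = -17
S(H, r) = -3 + r
I = 1591609/18054 (I = 769/(-1062) - 1511/(-17) = 769*(-1/1062) - 1511*(-1/17) = -769/1062 + 1511/17 = 1591609/18054 ≈ 88.158)
I - (S(-45, 4) + 1170) = 1591609/18054 - ((-3 + 4) + 1170) = 1591609/18054 - (1 + 1170) = 1591609/18054 - 1*1171 = 1591609/18054 - 1171 = -19549625/18054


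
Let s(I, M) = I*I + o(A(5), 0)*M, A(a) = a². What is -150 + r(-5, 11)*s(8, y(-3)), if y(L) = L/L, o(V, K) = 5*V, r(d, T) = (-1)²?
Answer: 39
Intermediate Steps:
r(d, T) = 1
y(L) = 1
s(I, M) = I² + 125*M (s(I, M) = I*I + (5*5²)*M = I² + (5*25)*M = I² + 125*M)
-150 + r(-5, 11)*s(8, y(-3)) = -150 + 1*(8² + 125*1) = -150 + 1*(64 + 125) = -150 + 1*189 = -150 + 189 = 39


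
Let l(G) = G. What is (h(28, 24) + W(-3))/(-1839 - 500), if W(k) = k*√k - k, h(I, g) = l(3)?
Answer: -6/2339 + 3*I*√3/2339 ≈ -0.0025652 + 0.0022215*I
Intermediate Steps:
h(I, g) = 3
W(k) = k^(3/2) - k
(h(28, 24) + W(-3))/(-1839 - 500) = (3 + ((-3)^(3/2) - 1*(-3)))/(-1839 - 500) = (3 + (-3*I*√3 + 3))/(-2339) = (3 + (3 - 3*I*√3))*(-1/2339) = (6 - 3*I*√3)*(-1/2339) = -6/2339 + 3*I*√3/2339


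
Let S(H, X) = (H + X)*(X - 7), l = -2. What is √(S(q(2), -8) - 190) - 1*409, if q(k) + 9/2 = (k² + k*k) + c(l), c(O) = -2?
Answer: -409 + I*√370/2 ≈ -409.0 + 9.6177*I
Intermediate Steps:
q(k) = -13/2 + 2*k² (q(k) = -9/2 + ((k² + k*k) - 2) = -9/2 + ((k² + k²) - 2) = -9/2 + (2*k² - 2) = -9/2 + (-2 + 2*k²) = -13/2 + 2*k²)
S(H, X) = (-7 + X)*(H + X) (S(H, X) = (H + X)*(-7 + X) = (-7 + X)*(H + X))
√(S(q(2), -8) - 190) - 1*409 = √(((-8)² - 7*(-13/2 + 2*2²) - 7*(-8) + (-13/2 + 2*2²)*(-8)) - 190) - 1*409 = √((64 - 7*(-13/2 + 2*4) + 56 + (-13/2 + 2*4)*(-8)) - 190) - 409 = √((64 - 7*(-13/2 + 8) + 56 + (-13/2 + 8)*(-8)) - 190) - 409 = √((64 - 7*3/2 + 56 + (3/2)*(-8)) - 190) - 409 = √((64 - 21/2 + 56 - 12) - 190) - 409 = √(195/2 - 190) - 409 = √(-185/2) - 409 = I*√370/2 - 409 = -409 + I*√370/2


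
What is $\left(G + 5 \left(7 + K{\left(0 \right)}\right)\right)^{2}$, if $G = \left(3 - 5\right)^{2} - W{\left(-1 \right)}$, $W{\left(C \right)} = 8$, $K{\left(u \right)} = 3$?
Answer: $2116$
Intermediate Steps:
$G = -4$ ($G = \left(3 - 5\right)^{2} - 8 = \left(-2\right)^{2} - 8 = 4 - 8 = -4$)
$\left(G + 5 \left(7 + K{\left(0 \right)}\right)\right)^{2} = \left(-4 + 5 \left(7 + 3\right)\right)^{2} = \left(-4 + 5 \cdot 10\right)^{2} = \left(-4 + 50\right)^{2} = 46^{2} = 2116$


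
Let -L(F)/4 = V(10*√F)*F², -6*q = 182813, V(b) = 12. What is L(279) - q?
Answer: -22235395/6 ≈ -3.7059e+6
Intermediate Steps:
q = -182813/6 (q = -⅙*182813 = -182813/6 ≈ -30469.)
L(F) = -48*F²
L(279) - q = -48*279² - 1*(-182813/6) = -48*77841 + 182813/6 = -3736368 + 182813/6 = -22235395/6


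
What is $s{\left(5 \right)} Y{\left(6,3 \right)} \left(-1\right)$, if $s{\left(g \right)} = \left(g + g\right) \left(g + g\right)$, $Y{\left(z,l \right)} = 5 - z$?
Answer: $100$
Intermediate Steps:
$s{\left(g \right)} = 4 g^{2}$ ($s{\left(g \right)} = 2 g 2 g = 4 g^{2}$)
$s{\left(5 \right)} Y{\left(6,3 \right)} \left(-1\right) = 4 \cdot 5^{2} \left(5 - 6\right) \left(-1\right) = 4 \cdot 25 \left(5 - 6\right) \left(-1\right) = 100 \left(-1\right) \left(-1\right) = \left(-100\right) \left(-1\right) = 100$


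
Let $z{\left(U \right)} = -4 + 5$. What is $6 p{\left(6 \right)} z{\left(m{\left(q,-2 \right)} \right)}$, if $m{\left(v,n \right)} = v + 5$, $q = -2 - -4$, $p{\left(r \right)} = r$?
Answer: $36$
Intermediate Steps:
$q = 2$ ($q = -2 + 4 = 2$)
$m{\left(v,n \right)} = 5 + v$
$z{\left(U \right)} = 1$
$6 p{\left(6 \right)} z{\left(m{\left(q,-2 \right)} \right)} = 6 \cdot 6 \cdot 1 = 36 \cdot 1 = 36$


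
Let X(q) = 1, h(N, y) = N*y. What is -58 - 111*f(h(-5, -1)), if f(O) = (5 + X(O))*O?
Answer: -3388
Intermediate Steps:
f(O) = 6*O (f(O) = (5 + 1)*O = 6*O)
-58 - 111*f(h(-5, -1)) = -58 - 666*(-5*(-1)) = -58 - 666*5 = -58 - 111*30 = -58 - 3330 = -3388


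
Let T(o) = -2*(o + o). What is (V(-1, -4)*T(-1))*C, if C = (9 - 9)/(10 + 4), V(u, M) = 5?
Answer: 0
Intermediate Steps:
T(o) = -4*o
C = 0 (C = 0/14 = 0*(1/14) = 0)
(V(-1, -4)*T(-1))*C = (5*(-4*(-1)))*0 = (5*4)*0 = 20*0 = 0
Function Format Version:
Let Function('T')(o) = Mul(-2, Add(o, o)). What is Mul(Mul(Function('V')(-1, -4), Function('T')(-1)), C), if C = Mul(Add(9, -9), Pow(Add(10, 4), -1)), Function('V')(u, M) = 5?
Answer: 0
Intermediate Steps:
Function('T')(o) = Mul(-4, o) (Function('T')(o) = Mul(-2, Mul(2, o)) = Mul(-4, o))
C = 0 (C = Mul(0, Pow(14, -1)) = Mul(0, Rational(1, 14)) = 0)
Mul(Mul(Function('V')(-1, -4), Function('T')(-1)), C) = Mul(Mul(5, Mul(-4, -1)), 0) = Mul(Mul(5, 4), 0) = Mul(20, 0) = 0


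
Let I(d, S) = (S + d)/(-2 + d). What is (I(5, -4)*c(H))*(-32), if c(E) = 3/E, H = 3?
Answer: -32/3 ≈ -10.667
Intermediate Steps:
I(d, S) = (S + d)/(-2 + d)
(I(5, -4)*c(H))*(-32) = (((-4 + 5)/(-2 + 5))*(3/3))*(-32) = ((1/3)*(3*(⅓)))*(-32) = (((⅓)*1)*1)*(-32) = ((⅓)*1)*(-32) = (⅓)*(-32) = -32/3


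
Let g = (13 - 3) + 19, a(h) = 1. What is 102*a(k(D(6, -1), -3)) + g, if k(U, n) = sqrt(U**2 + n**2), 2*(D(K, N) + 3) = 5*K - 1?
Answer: 131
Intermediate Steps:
D(K, N) = -7/2 + 5*K/2 (D(K, N) = -3 + (5*K - 1)/2 = -3 + (-1 + 5*K)/2 = -3 + (-1/2 + 5*K/2) = -7/2 + 5*K/2)
g = 29 (g = 10 + 19 = 29)
102*a(k(D(6, -1), -3)) + g = 102*1 + 29 = 102 + 29 = 131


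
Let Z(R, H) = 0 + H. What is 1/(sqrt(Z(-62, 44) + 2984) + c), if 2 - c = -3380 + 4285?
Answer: -903/812381 - 2*sqrt(757)/812381 ≈ -0.0011793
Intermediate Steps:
Z(R, H) = H
c = -903 (c = 2 - (-3380 + 4285) = 2 - 1*905 = 2 - 905 = -903)
1/(sqrt(Z(-62, 44) + 2984) + c) = 1/(sqrt(44 + 2984) - 903) = 1/(sqrt(3028) - 903) = 1/(2*sqrt(757) - 903) = 1/(-903 + 2*sqrt(757))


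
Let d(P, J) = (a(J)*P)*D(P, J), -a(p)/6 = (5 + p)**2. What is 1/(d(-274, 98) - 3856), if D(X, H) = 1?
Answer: 1/17437340 ≈ 5.7348e-8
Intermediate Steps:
a(p) = -6*(5 + p)**2
d(P, J) = -6*P*(5 + J)**2 (d(P, J) = ((-6*(5 + J)**2)*P)*1 = -6*P*(5 + J)**2*1 = -6*P*(5 + J)**2)
1/(d(-274, 98) - 3856) = 1/(-6*(-274)*(5 + 98)**2 - 3856) = 1/(-6*(-274)*103**2 - 3856) = 1/(-6*(-274)*10609 - 3856) = 1/(17441196 - 3856) = 1/17437340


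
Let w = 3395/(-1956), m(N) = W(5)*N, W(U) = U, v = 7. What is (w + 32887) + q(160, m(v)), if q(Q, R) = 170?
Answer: 64656097/1956 ≈ 33055.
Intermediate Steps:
m(N) = 5*N
w = -3395/1956 (w = 3395*(-1/1956) = -3395/1956 ≈ -1.7357)
(w + 32887) + q(160, m(v)) = (-3395/1956 + 32887) + 170 = 64323577/1956 + 170 = 64656097/1956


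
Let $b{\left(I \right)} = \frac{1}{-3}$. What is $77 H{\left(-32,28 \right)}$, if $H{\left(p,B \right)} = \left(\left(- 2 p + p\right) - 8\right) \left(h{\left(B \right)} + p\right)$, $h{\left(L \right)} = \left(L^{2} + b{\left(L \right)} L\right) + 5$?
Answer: $1381688$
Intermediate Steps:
$b{\left(I \right)} = - \frac{1}{3}$
$h{\left(L \right)} = 5 + L^{2} - \frac{L}{3}$ ($h{\left(L \right)} = \left(L^{2} - \frac{L}{3}\right) + 5 = 5 + L^{2} - \frac{L}{3}$)
$H{\left(p,B \right)} = \left(-8 - p\right) \left(5 + p + B^{2} - \frac{B}{3}\right)$ ($H{\left(p,B \right)} = \left(\left(- 2 p + p\right) - 8\right) \left(\left(5 + B^{2} - \frac{B}{3}\right) + p\right) = \left(- p - 8\right) \left(5 + p + B^{2} - \frac{B}{3}\right) = \left(-8 - p\right) \left(5 + p + B^{2} - \frac{B}{3}\right)$)
$77 H{\left(-32,28 \right)} = 77 \left(-40 - \left(-32\right)^{2} - -416 - 8 \cdot 28^{2} + \frac{8}{3} \cdot 28 - - 32 \cdot 28^{2} + \frac{1}{3} \cdot 28 \left(-32\right)\right) = 77 \left(-40 - 1024 + 416 - 6272 + \frac{224}{3} - \left(-32\right) 784 - \frac{896}{3}\right) = 77 \left(-40 - 1024 + 416 - 6272 + \frac{224}{3} + 25088 - \frac{896}{3}\right) = 77 \cdot 17944 = 1381688$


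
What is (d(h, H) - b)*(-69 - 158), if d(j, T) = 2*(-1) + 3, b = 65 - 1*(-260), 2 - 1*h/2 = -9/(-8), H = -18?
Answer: 73548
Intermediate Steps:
h = 7/4 (h = 4 - (-18)/(-8) = 4 - (-18)*(-1)/8 = 4 - 2*9/8 = 4 - 9/4 = 7/4 ≈ 1.7500)
b = 325 (b = 65 + 260 = 325)
d(j, T) = 1 (d(j, T) = -2 + 3 = 1)
(d(h, H) - b)*(-69 - 158) = (1 - 1*325)*(-69 - 158) = (1 - 325)*(-227) = -324*(-227) = 73548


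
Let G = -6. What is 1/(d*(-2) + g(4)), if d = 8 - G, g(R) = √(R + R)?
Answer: -7/194 - √2/388 ≈ -0.039727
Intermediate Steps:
g(R) = √2*√R (g(R) = √(2*R) = √2*√R)
d = 14 (d = 8 - 1*(-6) = 8 + 6 = 14)
1/(d*(-2) + g(4)) = 1/(14*(-2) + √2*√4) = 1/(-28 + √2*2) = 1/(-28 + 2*√2)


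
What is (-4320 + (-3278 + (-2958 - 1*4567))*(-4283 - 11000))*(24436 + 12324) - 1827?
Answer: 6068999868213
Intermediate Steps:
(-4320 + (-3278 + (-2958 - 1*4567))*(-4283 - 11000))*(24436 + 12324) - 1827 = (-4320 + (-3278 + (-2958 - 4567))*(-15283))*36760 - 1827 = (-4320 + (-3278 - 7525)*(-15283))*36760 - 1827 = (-4320 - 10803*(-15283))*36760 - 1827 = (-4320 + 165102249)*36760 - 1827 = 165097929*36760 - 1827 = 6068999870040 - 1827 = 6068999868213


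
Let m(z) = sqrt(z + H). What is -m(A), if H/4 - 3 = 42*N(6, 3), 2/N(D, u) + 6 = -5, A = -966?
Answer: -19*I*sqrt(330)/11 ≈ -31.377*I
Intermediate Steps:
N(D, u) = -2/11 (N(D, u) = 2/(-6 - 5) = 2/(-11) = 2*(-1/11) = -2/11)
H = -204/11 (H = 12 + 4*(42*(-2/11)) = 12 + 4*(-84/11) = 12 - 336/11 = -204/11 ≈ -18.545)
m(z) = sqrt(-204/11 + z) (m(z) = sqrt(z - 204/11) = sqrt(-204/11 + z))
-m(A) = -sqrt(-2244 + 121*(-966))/11 = -sqrt(-2244 - 116886)/11 = -sqrt(-119130)/11 = -19*I*sqrt(330)/11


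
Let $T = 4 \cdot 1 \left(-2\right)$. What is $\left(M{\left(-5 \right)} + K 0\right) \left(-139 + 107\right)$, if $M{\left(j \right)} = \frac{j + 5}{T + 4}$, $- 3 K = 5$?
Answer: $0$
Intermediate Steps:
$K = - \frac{5}{3}$ ($K = \left(- \frac{1}{3}\right) 5 = - \frac{5}{3} \approx -1.6667$)
$T = -8$ ($T = 4 \left(-2\right) = -8$)
$M{\left(j \right)} = - \frac{5}{4} - \frac{j}{4}$ ($M{\left(j \right)} = \frac{j + 5}{-8 + 4} = \frac{5 + j}{-4} = \left(5 + j\right) \left(- \frac{1}{4}\right) = - \frac{5}{4} - \frac{j}{4}$)
$\left(M{\left(-5 \right)} + K 0\right) \left(-139 + 107\right) = \left(\left(- \frac{5}{4} - - \frac{5}{4}\right) - 0\right) \left(-139 + 107\right) = \left(\left(- \frac{5}{4} + \frac{5}{4}\right) + 0\right) \left(-32\right) = \left(0 + 0\right) \left(-32\right) = 0 \left(-32\right) = 0$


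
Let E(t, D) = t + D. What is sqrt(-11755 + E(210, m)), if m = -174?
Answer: I*sqrt(11719) ≈ 108.25*I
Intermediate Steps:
E(t, D) = D + t
sqrt(-11755 + E(210, m)) = sqrt(-11755 + (-174 + 210)) = sqrt(-11755 + 36) = sqrt(-11719) = I*sqrt(11719)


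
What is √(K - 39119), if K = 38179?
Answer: 2*I*√235 ≈ 30.659*I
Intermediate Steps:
√(K - 39119) = √(38179 - 39119) = √(-940) = 2*I*√235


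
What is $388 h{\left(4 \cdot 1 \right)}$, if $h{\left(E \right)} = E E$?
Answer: $6208$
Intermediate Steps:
$h{\left(E \right)} = E^{2}$
$388 h{\left(4 \cdot 1 \right)} = 388 \left(4 \cdot 1\right)^{2} = 388 \cdot 4^{2} = 388 \cdot 16 = 6208$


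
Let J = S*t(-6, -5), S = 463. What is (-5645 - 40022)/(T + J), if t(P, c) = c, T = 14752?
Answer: -45667/12437 ≈ -3.6719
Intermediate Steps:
J = -2315 (J = 463*(-5) = -2315)
(-5645 - 40022)/(T + J) = (-5645 - 40022)/(14752 - 2315) = -45667/12437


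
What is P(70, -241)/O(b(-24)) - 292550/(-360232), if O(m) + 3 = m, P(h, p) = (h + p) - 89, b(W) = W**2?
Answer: 36985415/103206468 ≈ 0.35836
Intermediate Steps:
P(h, p) = -89 + h + p
O(m) = -3 + m
P(70, -241)/O(b(-24)) - 292550/(-360232) = (-89 + 70 - 241)/(-3 + (-24)**2) - 292550/(-360232) = -260/(-3 + 576) - 292550*(-1/360232) = -260/573 + 146275/180116 = 36985415/103206468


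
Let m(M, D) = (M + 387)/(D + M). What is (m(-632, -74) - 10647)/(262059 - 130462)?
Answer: -7516537/92907482 ≈ -0.080903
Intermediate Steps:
m(M, D) = (387 + M)/(D + M)
(m(-632, -74) - 10647)/(262059 - 130462) = ((387 - 632)/(-74 - 632) - 10647)/(262059 - 130462) = (-245/(-706) - 10647)/131597 = (-1/706*(-245) - 10647)*(1/131597) = (245/706 - 10647)*(1/131597) = -7516537/706*1/131597 = -7516537/92907482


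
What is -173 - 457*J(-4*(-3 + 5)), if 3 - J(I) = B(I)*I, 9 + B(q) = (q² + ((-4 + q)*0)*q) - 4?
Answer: -188000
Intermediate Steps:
B(q) = -13 + q² (B(q) = -9 + ((q² + ((-4 + q)*0)*q) - 4) = -9 + ((q² + 0*q) - 4) = -9 + ((q² + 0) - 4) = -9 + (q² - 4) = -9 + (-4 + q²) = -13 + q²)
J(I) = 3 - I*(-13 + I²) (J(I) = 3 - (-13 + I²)*I = 3 - I*(-13 + I²))
-173 - 457*J(-4*(-3 + 5)) = -173 - 457*(3 - (-4*(-3 + 5))*(-13 + (-4*(-3 + 5))²)) = -173 - 457*(3 - (-4*2)*(-13 + (-4*2)²)) = -173 - 457*(3 - 1*(-8)*(-13 + (-8)²)) = -173 - 457*(3 - 1*(-8)*(-13 + 64)) = -173 - 457*(3 - 1*(-8)*51) = -173 - 457*(3 + 408) = -173 - 457*411 = -173 - 187827 = -188000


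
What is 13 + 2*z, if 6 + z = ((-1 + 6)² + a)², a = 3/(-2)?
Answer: 2211/2 ≈ 1105.5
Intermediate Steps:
a = -3/2 (a = 3*(-½) = -3/2 ≈ -1.5000)
z = 2185/4 (z = -6 + ((-1 + 6)² - 3/2)² = -6 + (5² - 3/2)² = -6 + (25 - 3/2)² = -6 + (47/2)² = -6 + 2209/4 = 2185/4 ≈ 546.25)
13 + 2*z = 13 + 2*(2185/4) = 13 + 2185/2 = 2211/2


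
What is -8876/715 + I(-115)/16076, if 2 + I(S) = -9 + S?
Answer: -71390333/5747170 ≈ -12.422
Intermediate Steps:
I(S) = -11 + S (I(S) = -2 + (-9 + S) = -11 + S)
-8876/715 + I(-115)/16076 = -8876/715 + (-11 - 115)/16076 = -8876*1/715 - 126*1/16076 = -8876/715 - 63/8038 = -71390333/5747170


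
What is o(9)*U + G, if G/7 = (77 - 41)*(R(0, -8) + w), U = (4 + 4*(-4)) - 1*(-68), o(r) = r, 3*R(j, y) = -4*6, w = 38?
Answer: 8064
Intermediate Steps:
R(j, y) = -8 (R(j, y) = (-4*6)/3 = (⅓)*(-24) = -8)
U = 56 (U = (4 - 16) + 68 = -12 + 68 = 56)
G = 7560 (G = 7*((77 - 41)*(-8 + 38)) = 7*(36*30) = 7*1080 = 7560)
o(9)*U + G = 9*56 + 7560 = 504 + 7560 = 8064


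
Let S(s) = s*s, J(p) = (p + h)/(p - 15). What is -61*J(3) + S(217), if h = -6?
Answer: 188295/4 ≈ 47074.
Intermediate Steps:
J(p) = (-6 + p)/(-15 + p) (J(p) = (p - 6)/(p - 15) = (-6 + p)/(-15 + p))
S(s) = s²
-61*J(3) + S(217) = -61*(-6 + 3)/(-15 + 3) + 217² = -61*(-3)/(-12) + 47089 = -(-61)*(-3)/12 + 47089 = -61*¼ + 47089 = -61/4 + 47089 = 188295/4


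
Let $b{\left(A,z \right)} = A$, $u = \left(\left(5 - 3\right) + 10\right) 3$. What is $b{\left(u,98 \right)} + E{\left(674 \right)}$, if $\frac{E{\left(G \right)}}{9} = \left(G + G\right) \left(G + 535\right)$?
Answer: $14667624$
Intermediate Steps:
$E{\left(G \right)} = 18 G \left(535 + G\right)$ ($E{\left(G \right)} = 9 \left(G + G\right) \left(G + 535\right) = 9 \cdot 2 G \left(535 + G\right) = 18 G \left(535 + G\right)$)
$u = 36$ ($u = \left(2 + 10\right) 3 = 12 \cdot 3 = 36$)
$b{\left(u,98 \right)} + E{\left(674 \right)} = 36 + 18 \cdot 674 \left(535 + 674\right) = 36 + 18 \cdot 674 \cdot 1209 = 36 + 14667588 = 14667624$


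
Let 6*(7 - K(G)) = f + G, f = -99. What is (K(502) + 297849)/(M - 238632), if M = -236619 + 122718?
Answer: -1786733/2115198 ≈ -0.84471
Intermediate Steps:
M = -113901
K(G) = 47/2 - G/6 (K(G) = 7 - (-99 + G)/6 = 7 + (33/2 - G/6) = 47/2 - G/6)
(K(502) + 297849)/(M - 238632) = ((47/2 - ⅙*502) + 297849)/(-113901 - 238632) = ((47/2 - 251/3) + 297849)/(-352533) = (-361/6 + 297849)*(-1/352533) = (1786733/6)*(-1/352533) = -1786733/2115198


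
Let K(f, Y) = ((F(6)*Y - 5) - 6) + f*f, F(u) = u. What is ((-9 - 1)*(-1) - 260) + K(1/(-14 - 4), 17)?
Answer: -51515/324 ≈ -159.00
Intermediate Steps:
K(f, Y) = -11 + f² + 6*Y (K(f, Y) = ((6*Y - 5) - 6) + f*f = ((-5 + 6*Y) - 6) + f² = (-11 + 6*Y) + f² = -11 + f² + 6*Y)
((-9 - 1)*(-1) - 260) + K(1/(-14 - 4), 17) = ((-9 - 1)*(-1) - 260) + (-11 + (1/(-14 - 4))² + 6*17) = (-10*(-1) - 260) + (-11 + (1/(-18))² + 102) = (10 - 260) + (-11 + (-1/18)² + 102) = -250 + (-11 + 1/324 + 102) = -250 + 29485/324 = -51515/324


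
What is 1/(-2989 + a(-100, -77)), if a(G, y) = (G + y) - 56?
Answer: -1/3222 ≈ -0.00031037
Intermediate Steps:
a(G, y) = -56 + G + y
1/(-2989 + a(-100, -77)) = 1/(-2989 + (-56 - 100 - 77)) = 1/(-2989 - 233) = 1/(-3222) = -1/3222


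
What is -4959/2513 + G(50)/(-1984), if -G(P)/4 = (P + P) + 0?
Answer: -552091/311612 ≈ -1.7717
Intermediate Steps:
G(P) = -8*P (G(P) = -4*((P + P) + 0) = -4*(2*P + 0) = -8*P)
-4959/2513 + G(50)/(-1984) = -4959/2513 - 8*50/(-1984) = -4959*1/2513 - 400*(-1/1984) = -4959/2513 + 25/124 = -552091/311612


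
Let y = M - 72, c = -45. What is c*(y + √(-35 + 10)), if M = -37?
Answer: 4905 - 225*I ≈ 4905.0 - 225.0*I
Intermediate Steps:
y = -109 (y = -37 - 72 = -109)
c*(y + √(-35 + 10)) = -45*(-109 + √(-35 + 10)) = -45*(-109 + √(-25)) = -45*(-109 + 5*I) = 4905 - 225*I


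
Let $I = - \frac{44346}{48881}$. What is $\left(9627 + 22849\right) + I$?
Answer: $\frac{1587415010}{48881} \approx 32475.0$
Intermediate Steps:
$I = - \frac{44346}{48881}$ ($I = \left(-44346\right) \frac{1}{48881} = - \frac{44346}{48881} \approx -0.90722$)
$\left(9627 + 22849\right) + I = \left(9627 + 22849\right) - \frac{44346}{48881} = 32476 - \frac{44346}{48881} = \frac{1587415010}{48881}$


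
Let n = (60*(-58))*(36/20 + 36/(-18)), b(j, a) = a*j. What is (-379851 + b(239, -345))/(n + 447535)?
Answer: -462306/448231 ≈ -1.0314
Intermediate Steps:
n = 696 (n = -3480*(36*(1/20) + 36*(-1/18)) = -3480*(9/5 - 2) = -3480*(-⅕) = 696)
(-379851 + b(239, -345))/(n + 447535) = (-379851 - 345*239)/(696 + 447535) = (-379851 - 82455)/448231 = -462306*1/448231 = -462306/448231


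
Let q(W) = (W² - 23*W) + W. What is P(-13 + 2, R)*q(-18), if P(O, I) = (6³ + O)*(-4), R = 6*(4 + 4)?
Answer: -590400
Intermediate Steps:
q(W) = W² - 22*W
R = 48 (R = 6*8 = 48)
P(O, I) = -864 - 4*O (P(O, I) = (216 + O)*(-4) = -864 - 4*O)
P(-13 + 2, R)*q(-18) = (-864 - 4*(-13 + 2))*(-18*(-22 - 18)) = (-864 - 4*(-11))*(-18*(-40)) = (-864 + 44)*720 = -820*720 = -590400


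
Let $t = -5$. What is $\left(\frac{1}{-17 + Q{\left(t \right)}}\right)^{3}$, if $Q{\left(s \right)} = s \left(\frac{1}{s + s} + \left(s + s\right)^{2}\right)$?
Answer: $- \frac{8}{1102302937} \approx -7.2575 \cdot 10^{-9}$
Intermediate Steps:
$Q{\left(s \right)} = s \left(\frac{1}{2 s} + 4 s^{2}\right)$ ($Q{\left(s \right)} = s \left(\frac{1}{2 s} + \left(2 s\right)^{2}\right) = s \left(\frac{1}{2 s} + 4 s^{2}\right)$)
$\left(\frac{1}{-17 + Q{\left(t \right)}}\right)^{3} = \left(\frac{1}{-17 + \left(\frac{1}{2} + 4 \left(-5\right)^{3}\right)}\right)^{3} = \left(\frac{1}{-17 + \left(\frac{1}{2} + 4 \left(-125\right)\right)}\right)^{3} = \left(\frac{1}{-17 + \left(\frac{1}{2} - 500\right)}\right)^{3} = \left(\frac{1}{-17 - \frac{999}{2}}\right)^{3} = \left(\frac{1}{- \frac{1033}{2}}\right)^{3} = \left(- \frac{2}{1033}\right)^{3} = - \frac{8}{1102302937}$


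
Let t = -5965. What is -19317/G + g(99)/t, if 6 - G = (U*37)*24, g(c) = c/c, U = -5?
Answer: -38410117/8840130 ≈ -4.3450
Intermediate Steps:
g(c) = 1
G = 4446 (G = 6 - (-5*37)*24 = 6 - (-185)*24 = 6 - 1*(-4440) = 6 + 4440 = 4446)
-19317/G + g(99)/t = -19317/4446 + 1/(-5965) = -19317*1/4446 + 1*(-1/5965) = -6439/1482 - 1/5965 = -38410117/8840130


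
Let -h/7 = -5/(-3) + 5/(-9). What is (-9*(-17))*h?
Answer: -1190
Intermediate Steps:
h = -70/9 (h = -7*(-5/(-3) + 5/(-9)) = -7*(-5*(-1/3) + 5*(-1/9)) = -7*(5/3 - 5/9) = -7*10/9 = -70/9 ≈ -7.7778)
(-9*(-17))*h = -9*(-17)*(-70/9) = 153*(-70/9) = -1190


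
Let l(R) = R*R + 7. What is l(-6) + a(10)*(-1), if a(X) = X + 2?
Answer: 31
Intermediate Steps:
a(X) = 2 + X
l(R) = 7 + R² (l(R) = R² + 7 = 7 + R²)
l(-6) + a(10)*(-1) = (7 + (-6)²) + (2 + 10)*(-1) = (7 + 36) + 12*(-1) = 43 - 12 = 31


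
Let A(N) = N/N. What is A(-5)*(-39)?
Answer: -39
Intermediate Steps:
A(N) = 1
A(-5)*(-39) = 1*(-39) = -39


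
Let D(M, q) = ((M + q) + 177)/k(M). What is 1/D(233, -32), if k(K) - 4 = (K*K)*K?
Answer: 4216447/126 ≈ 33464.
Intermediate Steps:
k(K) = 4 + K**3 (k(K) = 4 + (K*K)*K = 4 + K**2*K = 4 + K**3)
D(M, q) = (177 + M + q)/(4 + M**3) (D(M, q) = ((M + q) + 177)/(4 + M**3) = (177 + M + q)/(4 + M**3))
1/D(233, -32) = 1/((177 + 233 - 32)/(4 + 233**3)) = 1/(378/(4 + 12649337)) = 1/(378/12649341) = 1/((1/12649341)*378) = 1/(126/4216447) = 4216447/126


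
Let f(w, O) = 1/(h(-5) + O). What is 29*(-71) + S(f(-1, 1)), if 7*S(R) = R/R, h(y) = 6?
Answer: -14412/7 ≈ -2058.9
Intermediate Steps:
f(w, O) = 1/(6 + O)
S(R) = ⅐ (S(R) = (R/R)/7 = (⅐)*1 = ⅐)
29*(-71) + S(f(-1, 1)) = 29*(-71) + ⅐ = -2059 + ⅐ = -14412/7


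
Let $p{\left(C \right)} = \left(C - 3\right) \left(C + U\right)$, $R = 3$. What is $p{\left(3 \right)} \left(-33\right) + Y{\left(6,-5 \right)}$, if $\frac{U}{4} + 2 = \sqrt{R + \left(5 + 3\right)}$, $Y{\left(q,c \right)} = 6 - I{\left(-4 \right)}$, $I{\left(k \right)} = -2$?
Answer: $8$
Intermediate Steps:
$Y{\left(q,c \right)} = 8$ ($Y{\left(q,c \right)} = 6 - -2 = 6 + 2 = 8$)
$U = -8 + 4 \sqrt{11}$ ($U = -8 + 4 \sqrt{3 + \left(5 + 3\right)} = -8 + 4 \sqrt{3 + 8} = -8 + 4 \sqrt{11} \approx 5.2665$)
$p{\left(C \right)} = \left(-3 + C\right) \left(-8 + C + 4 \sqrt{11}\right)$ ($p{\left(C \right)} = \left(C - 3\right) \left(C - \left(8 - 4 \sqrt{11}\right)\right) = \left(-3 + C\right) \left(-8 + C + 4 \sqrt{11}\right)$)
$p{\left(3 \right)} \left(-33\right) + Y{\left(6,-5 \right)} = \left(24 + 3^{2} - 12 \sqrt{11} - 33 + 4 \cdot 3 \sqrt{11}\right) \left(-33\right) + 8 = \left(24 + 9 - 12 \sqrt{11} - 33 + 12 \sqrt{11}\right) \left(-33\right) + 8 = 0 \left(-33\right) + 8 = 0 + 8 = 8$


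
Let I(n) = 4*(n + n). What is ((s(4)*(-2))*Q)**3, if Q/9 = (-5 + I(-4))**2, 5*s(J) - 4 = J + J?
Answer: -25856610769073664/125 ≈ -2.0685e+14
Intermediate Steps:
I(n) = 8*n (I(n) = 4*(2*n) = 8*n)
s(J) = 4/5 + 2*J/5 (s(J) = 4/5 + (J + J)/5 = 4/5 + (2*J)/5 = 4/5 + 2*J/5)
Q = 12321 (Q = 9*(-5 + 8*(-4))**2 = 9*(-5 - 32)**2 = 9*(-37)**2 = 9*1369 = 12321)
((s(4)*(-2))*Q)**3 = (((4/5 + (2/5)*4)*(-2))*12321)**3 = (((4/5 + 8/5)*(-2))*12321)**3 = (((12/5)*(-2))*12321)**3 = (-24/5*12321)**3 = (-295704/5)**3 = -25856610769073664/125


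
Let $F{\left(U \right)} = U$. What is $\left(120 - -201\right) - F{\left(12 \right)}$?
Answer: $309$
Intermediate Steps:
$\left(120 - -201\right) - F{\left(12 \right)} = \left(120 - -201\right) - 12 = \left(120 + 201\right) - 12 = 321 - 12 = 309$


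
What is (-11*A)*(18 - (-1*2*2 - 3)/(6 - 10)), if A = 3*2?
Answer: -2145/2 ≈ -1072.5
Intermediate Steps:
A = 6
(-11*A)*(18 - (-1*2*2 - 3)/(6 - 10)) = (-11*6)*(18 - (-1*2*2 - 3)/(6 - 10)) = -66*(18 - (-2*2 - 3)/(-4)) = -66*(18 - (-4 - 3)*(-1)/4) = -66*(18 - (-7)*(-1)/4) = -66*(18 - 1*7/4) = -66*(18 - 7/4) = -66*65/4 = -2145/2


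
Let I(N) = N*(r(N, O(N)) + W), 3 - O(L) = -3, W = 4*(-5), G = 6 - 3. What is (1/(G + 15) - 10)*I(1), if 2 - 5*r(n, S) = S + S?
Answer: 1969/9 ≈ 218.78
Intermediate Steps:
G = 3
W = -20
O(L) = 6 (O(L) = 3 - 1*(-3) = 3 + 3 = 6)
r(n, S) = ⅖ - 2*S/5 (r(n, S) = ⅖ - (S + S)/5 = ⅖ - 2*S/5)
I(N) = -22*N (I(N) = N*((⅖ - ⅖*6) - 20) = N*((⅖ - 12/5) - 20) = N*(-2 - 20) = N*(-22) = -22*N)
(1/(G + 15) - 10)*I(1) = (1/(3 + 15) - 10)*(-22*1) = (1/18 - 10)*(-22) = -179/18*(-22) = 1969/9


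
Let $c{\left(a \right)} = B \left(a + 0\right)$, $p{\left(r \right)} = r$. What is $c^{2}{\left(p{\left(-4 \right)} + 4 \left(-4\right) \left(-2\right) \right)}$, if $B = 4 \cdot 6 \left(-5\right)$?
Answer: $11289600$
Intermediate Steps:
$B = -120$ ($B = 24 \left(-5\right) = -120$)
$c{\left(a \right)} = - 120 a$ ($c{\left(a \right)} = - 120 \left(a + 0\right) = - 120 a$)
$c^{2}{\left(p{\left(-4 \right)} + 4 \left(-4\right) \left(-2\right) \right)} = \left(- 120 \left(-4 + 4 \left(-4\right) \left(-2\right)\right)\right)^{2} = \left(- 120 \left(-4 - -32\right)\right)^{2} = \left(- 120 \left(-4 + 32\right)\right)^{2} = \left(\left(-120\right) 28\right)^{2} = \left(-3360\right)^{2} = 11289600$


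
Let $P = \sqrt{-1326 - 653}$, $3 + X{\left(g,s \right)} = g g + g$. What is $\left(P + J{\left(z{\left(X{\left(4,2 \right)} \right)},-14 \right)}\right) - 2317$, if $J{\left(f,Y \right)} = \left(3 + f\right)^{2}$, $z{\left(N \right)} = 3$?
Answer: $-2281 + i \sqrt{1979} \approx -2281.0 + 44.486 i$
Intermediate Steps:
$X{\left(g,s \right)} = -3 + g + g^{2}$ ($X{\left(g,s \right)} = -3 + \left(g g + g\right) = -3 + \left(g^{2} + g\right) = -3 + \left(g + g^{2}\right) = -3 + g + g^{2}$)
$P = i \sqrt{1979}$ ($P = \sqrt{-1979} = i \sqrt{1979} \approx 44.486 i$)
$\left(P + J{\left(z{\left(X{\left(4,2 \right)} \right)},-14 \right)}\right) - 2317 = \left(i \sqrt{1979} + \left(3 + 3\right)^{2}\right) - 2317 = \left(i \sqrt{1979} + 6^{2}\right) - 2317 = \left(i \sqrt{1979} + 36\right) - 2317 = \left(36 + i \sqrt{1979}\right) - 2317 = -2281 + i \sqrt{1979}$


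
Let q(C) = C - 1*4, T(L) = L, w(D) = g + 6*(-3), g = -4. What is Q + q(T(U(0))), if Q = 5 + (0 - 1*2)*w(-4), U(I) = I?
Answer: 45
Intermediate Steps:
w(D) = -22 (w(D) = -4 + 6*(-3) = -4 - 18 = -22)
Q = 49 (Q = 5 + (0 - 1*2)*(-22) = 5 + (0 - 2)*(-22) = 5 - 2*(-22) = 5 + 44 = 49)
q(C) = -4 + C (q(C) = C - 4 = -4 + C)
Q + q(T(U(0))) = 49 + (-4 + 0) = 49 - 4 = 45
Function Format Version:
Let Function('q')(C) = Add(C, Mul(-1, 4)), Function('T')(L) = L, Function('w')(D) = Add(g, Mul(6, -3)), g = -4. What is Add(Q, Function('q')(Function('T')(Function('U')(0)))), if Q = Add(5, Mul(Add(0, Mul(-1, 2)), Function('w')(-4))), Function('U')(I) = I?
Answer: 45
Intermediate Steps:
Function('w')(D) = -22 (Function('w')(D) = Add(-4, Mul(6, -3)) = Add(-4, -18) = -22)
Q = 49 (Q = Add(5, Mul(Add(0, Mul(-1, 2)), -22)) = Add(5, Mul(Add(0, -2), -22)) = Add(5, Mul(-2, -22)) = Add(5, 44) = 49)
Function('q')(C) = Add(-4, C) (Function('q')(C) = Add(C, -4) = Add(-4, C))
Add(Q, Function('q')(Function('T')(Function('U')(0)))) = Add(49, Add(-4, 0)) = Add(49, -4) = 45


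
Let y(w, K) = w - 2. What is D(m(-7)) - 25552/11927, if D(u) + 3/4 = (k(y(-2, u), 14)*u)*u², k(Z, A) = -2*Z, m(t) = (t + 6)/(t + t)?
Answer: -47282519/16363844 ≈ -2.8895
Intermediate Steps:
y(w, K) = -2 + w
m(t) = (6 + t)/(2*t) (m(t) = (6 + t)/((2*t)) = (6 + t)*(1/(2*t)) = (6 + t)/(2*t))
D(u) = -¾ + 8*u³ (D(u) = -¾ + ((-2*(-2 - 2))*u)*u² = -¾ + ((-2*(-4))*u)*u² = -¾ + (8*u)*u² = -¾ + 8*u³)
D(m(-7)) - 25552/11927 = (-¾ + 8*((½)*(6 - 7)/(-7))³) - 25552/11927 = (-¾ + 8*((½)*(-⅐)*(-1))³) - 25552/11927 = (-¾ + 8*(1/14)³) - 1*25552/11927 = (-¾ + 8*(1/2744)) - 25552/11927 = (-¾ + 1/343) - 25552/11927 = -1025/1372 - 25552/11927 = -47282519/16363844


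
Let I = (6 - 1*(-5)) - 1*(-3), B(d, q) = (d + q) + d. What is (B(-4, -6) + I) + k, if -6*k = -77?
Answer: 77/6 ≈ 12.833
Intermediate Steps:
k = 77/6 (k = -1/6*(-77) = 77/6 ≈ 12.833)
B(d, q) = q + 2*d
I = 14 (I = (6 + 5) + 3 = 11 + 3 = 14)
(B(-4, -6) + I) + k = ((-6 + 2*(-4)) + 14) + 77/6 = ((-6 - 8) + 14) + 77/6 = (-14 + 14) + 77/6 = 0 + 77/6 = 77/6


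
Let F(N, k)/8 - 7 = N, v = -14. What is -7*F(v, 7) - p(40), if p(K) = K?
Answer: 352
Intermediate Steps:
F(N, k) = 56 + 8*N
-7*F(v, 7) - p(40) = -7*(56 + 8*(-14)) - 1*40 = -7*(56 - 112) - 40 = -7*(-56) - 40 = 392 - 40 = 352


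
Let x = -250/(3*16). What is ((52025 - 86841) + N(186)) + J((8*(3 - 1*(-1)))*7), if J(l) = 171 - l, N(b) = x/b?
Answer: -155655341/4464 ≈ -34869.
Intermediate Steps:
x = -125/24 (x = -250/48 = -250*1/48 = -125/24 ≈ -5.2083)
N(b) = -125/(24*b)
((52025 - 86841) + N(186)) + J((8*(3 - 1*(-1)))*7) = ((52025 - 86841) - 125/24/186) + (171 - 8*(3 - 1*(-1))*7) = (-34816 - 125/24*1/186) + (171 - 8*(3 + 1)*7) = (-34816 - 125/4464) + (171 - 8*4*7) = -155418749/4464 + (171 - 32*7) = -155418749/4464 + (171 - 1*224) = -155418749/4464 + (171 - 224) = -155418749/4464 - 53 = -155655341/4464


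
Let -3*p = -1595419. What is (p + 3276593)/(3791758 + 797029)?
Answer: 11425198/13766361 ≈ 0.82994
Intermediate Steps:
p = 1595419/3 (p = -⅓*(-1595419) = 1595419/3 ≈ 5.3181e+5)
(p + 3276593)/(3791758 + 797029) = (1595419/3 + 3276593)/(3791758 + 797029) = (11425198/3)/4588787 = (11425198/3)*(1/4588787) = 11425198/13766361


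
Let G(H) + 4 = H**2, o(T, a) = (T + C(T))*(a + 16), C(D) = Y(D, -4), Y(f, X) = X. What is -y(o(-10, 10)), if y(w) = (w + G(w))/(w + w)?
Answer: 16516/91 ≈ 181.49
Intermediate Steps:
C(D) = -4
o(T, a) = (-4 + T)*(16 + a) (o(T, a) = (T - 4)*(a + 16) = (-4 + T)*(16 + a))
G(H) = -4 + H**2
y(w) = (-4 + w + w**2)/(2*w) (y(w) = (w + (-4 + w**2))/(w + w) = (-4 + w + w**2)/((2*w)) = (-4 + w + w**2)*(1/(2*w)) = (-4 + w + w**2)/(2*w))
-y(o(-10, 10)) = -(-4 + (-64 - 4*10 + 16*(-10) - 10*10) + (-64 - 4*10 + 16*(-10) - 10*10)**2)/(2*(-64 - 4*10 + 16*(-10) - 10*10)) = -(-4 + (-64 - 40 - 160 - 100) + (-64 - 40 - 160 - 100)**2)/(2*(-64 - 40 - 160 - 100)) = -(-4 - 364 + (-364)**2)/(2*(-364)) = -(-1)*(-4 - 364 + 132496)/(2*364) = -(-1)*132128/(2*364) = -1*(-16516/91) = 16516/91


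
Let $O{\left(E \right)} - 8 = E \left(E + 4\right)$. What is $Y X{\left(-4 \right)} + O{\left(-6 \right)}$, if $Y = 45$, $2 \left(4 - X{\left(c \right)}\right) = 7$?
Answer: $\frac{85}{2} \approx 42.5$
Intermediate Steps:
$O{\left(E \right)} = 8 + E \left(4 + E\right)$ ($O{\left(E \right)} = 8 + E \left(E + 4\right) = 8 + E \left(4 + E\right)$)
$X{\left(c \right)} = \frac{1}{2}$ ($X{\left(c \right)} = 4 - \frac{7}{2} = \frac{1}{2}$)
$Y X{\left(-4 \right)} + O{\left(-6 \right)} = 45 \cdot \frac{1}{2} + \left(8 + \left(-6\right)^{2} + 4 \left(-6\right)\right) = \frac{45}{2} + \left(8 + 36 - 24\right) = \frac{45}{2} + 20 = \frac{85}{2}$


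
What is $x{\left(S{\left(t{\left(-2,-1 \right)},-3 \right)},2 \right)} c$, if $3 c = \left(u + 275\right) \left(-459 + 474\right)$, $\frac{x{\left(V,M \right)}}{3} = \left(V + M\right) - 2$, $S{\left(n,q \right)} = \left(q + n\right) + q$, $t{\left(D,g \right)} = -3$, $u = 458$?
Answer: $-98955$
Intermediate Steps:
$S{\left(n,q \right)} = n + 2 q$ ($S{\left(n,q \right)} = \left(n + q\right) + q = n + 2 q$)
$x{\left(V,M \right)} = -6 + 3 M + 3 V$ ($x{\left(V,M \right)} = 3 \left(\left(V + M\right) - 2\right) = 3 \left(\left(M + V\right) - 2\right) = 3 \left(-2 + M + V\right) = -6 + 3 M + 3 V$)
$c = 3665$ ($c = \frac{\left(458 + 275\right) \left(-459 + 474\right)}{3} = \frac{733 \cdot 15}{3} = \frac{1}{3} \cdot 10995 = 3665$)
$x{\left(S{\left(t{\left(-2,-1 \right)},-3 \right)},2 \right)} c = \left(-6 + 3 \cdot 2 + 3 \left(-3 + 2 \left(-3\right)\right)\right) 3665 = \left(-6 + 6 + 3 \left(-3 - 6\right)\right) 3665 = \left(-6 + 6 + 3 \left(-9\right)\right) 3665 = \left(-6 + 6 - 27\right) 3665 = \left(-27\right) 3665 = -98955$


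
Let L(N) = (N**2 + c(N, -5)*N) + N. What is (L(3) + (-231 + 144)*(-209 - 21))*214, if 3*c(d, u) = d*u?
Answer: 4281498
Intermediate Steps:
c(d, u) = d*u/3 (c(d, u) = (d*u)/3 = d*u/3)
L(N) = N - 2*N**2/3 (L(N) = (N**2 + ((1/3)*N*(-5))*N) + N = (N**2 + (-5*N/3)*N) + N = (N**2 - 5*N**2/3) + N = -2*N**2/3 + N = N - 2*N**2/3)
(L(3) + (-231 + 144)*(-209 - 21))*214 = ((1/3)*3*(3 - 2*3) + (-231 + 144)*(-209 - 21))*214 = ((1/3)*3*(3 - 6) - 87*(-230))*214 = ((1/3)*3*(-3) + 20010)*214 = (-3 + 20010)*214 = 20007*214 = 4281498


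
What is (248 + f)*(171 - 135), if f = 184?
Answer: 15552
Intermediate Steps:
(248 + f)*(171 - 135) = (248 + 184)*(171 - 135) = 432*36 = 15552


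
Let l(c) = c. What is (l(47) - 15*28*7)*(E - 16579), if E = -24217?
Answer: 118022828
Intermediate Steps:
(l(47) - 15*28*7)*(E - 16579) = (47 - 15*28*7)*(-24217 - 16579) = (47 - 420*7)*(-40796) = (47 - 2940)*(-40796) = -2893*(-40796) = 118022828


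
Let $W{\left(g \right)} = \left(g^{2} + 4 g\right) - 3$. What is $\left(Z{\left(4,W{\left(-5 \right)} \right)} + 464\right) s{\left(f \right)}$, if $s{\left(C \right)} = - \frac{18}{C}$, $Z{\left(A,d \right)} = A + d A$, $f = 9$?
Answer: $-952$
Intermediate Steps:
$W{\left(g \right)} = -3 + g^{2} + 4 g$
$Z{\left(A,d \right)} = A + A d$
$\left(Z{\left(4,W{\left(-5 \right)} \right)} + 464\right) s{\left(f \right)} = \left(4 \left(1 + \left(-3 + \left(-5\right)^{2} + 4 \left(-5\right)\right)\right) + 464\right) \left(- \frac{18}{9}\right) = \left(4 \left(1 - -2\right) + 464\right) \left(\left(-18\right) \frac{1}{9}\right) = \left(4 \left(1 + 2\right) + 464\right) \left(-2\right) = \left(4 \cdot 3 + 464\right) \left(-2\right) = \left(12 + 464\right) \left(-2\right) = 476 \left(-2\right) = -952$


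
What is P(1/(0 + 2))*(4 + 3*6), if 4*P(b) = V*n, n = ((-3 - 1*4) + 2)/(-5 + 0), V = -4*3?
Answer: -66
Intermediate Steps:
V = -12
n = 1 (n = ((-3 - 4) + 2)/(-5) = (-7 + 2)*(-1/5) = -5*(-1/5) = 1)
P(b) = -3 (P(b) = (-12*1)/4 = (1/4)*(-12) = -3)
P(1/(0 + 2))*(4 + 3*6) = -3*(4 + 3*6) = -3*(4 + 18) = -3*22 = -66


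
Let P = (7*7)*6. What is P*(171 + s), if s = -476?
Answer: -89670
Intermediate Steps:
P = 294 (P = 49*6 = 294)
P*(171 + s) = 294*(171 - 476) = 294*(-305) = -89670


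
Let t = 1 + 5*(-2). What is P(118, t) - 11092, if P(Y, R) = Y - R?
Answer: -10965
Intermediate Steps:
t = -9 (t = 1 - 10 = -9)
P(118, t) - 11092 = (118 - 1*(-9)) - 11092 = (118 + 9) - 11092 = 127 - 11092 = -10965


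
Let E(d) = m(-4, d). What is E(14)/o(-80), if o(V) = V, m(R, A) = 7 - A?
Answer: 7/80 ≈ 0.087500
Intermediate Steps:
E(d) = 7 - d
E(14)/o(-80) = (7 - 1*14)/(-80) = (7 - 14)*(-1/80) = -7*(-1/80) = 7/80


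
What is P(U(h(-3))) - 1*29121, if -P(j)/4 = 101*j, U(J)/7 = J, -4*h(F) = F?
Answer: -31242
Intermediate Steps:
h(F) = -F/4
U(J) = 7*J
P(j) = -404*j
P(U(h(-3))) - 1*29121 = -2828*(-¼*(-3)) - 1*29121 = -2828*3/4 - 29121 = -404*21/4 - 29121 = -2121 - 29121 = -31242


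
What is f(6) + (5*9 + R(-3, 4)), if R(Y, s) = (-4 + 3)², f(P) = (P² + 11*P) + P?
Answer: 154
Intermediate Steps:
f(P) = P² + 12*P
R(Y, s) = 1 (R(Y, s) = (-1)² = 1)
f(6) + (5*9 + R(-3, 4)) = 6*(12 + 6) + (5*9 + 1) = 6*18 + (45 + 1) = 108 + 46 = 154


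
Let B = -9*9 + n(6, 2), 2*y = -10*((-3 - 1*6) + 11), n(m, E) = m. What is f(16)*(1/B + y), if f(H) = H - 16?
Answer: 0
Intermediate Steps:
y = -10 (y = (-10*((-3 - 1*6) + 11))/2 = (-10*((-3 - 6) + 11))/2 = (-10*(-9 + 11))/2 = (-10*2)/2 = (½)*(-20) = -10)
f(H) = -16 + H
B = -75 (B = -9*9 + 6 = -81 + 6 = -75)
f(16)*(1/B + y) = (-16 + 16)*(1/(-75) - 10) = 0*(-1/75 - 10) = 0*(-751/75) = 0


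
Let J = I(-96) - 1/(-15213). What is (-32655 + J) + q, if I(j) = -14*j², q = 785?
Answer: -2447680421/15213 ≈ -1.6089e+5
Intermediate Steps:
J = -1962842111/15213 (J = -14*(-96)² - 1/(-15213) = -14*9216 - 1*(-1/15213) = -129024 + 1/15213 = -1962842111/15213 ≈ -1.2902e+5)
(-32655 + J) + q = (-32655 - 1962842111/15213) + 785 = -2459622626/15213 + 785 = -2447680421/15213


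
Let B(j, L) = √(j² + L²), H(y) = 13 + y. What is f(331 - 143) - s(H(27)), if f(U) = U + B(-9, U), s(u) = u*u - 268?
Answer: -1144 + 5*√1417 ≈ -955.79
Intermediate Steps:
B(j, L) = √(L² + j²)
s(u) = -268 + u² (s(u) = u² - 268 = -268 + u²)
f(U) = U + √(81 + U²) (f(U) = U + √(U² + (-9)²) = U + √(U² + 81) = U + √(81 + U²))
f(331 - 143) - s(H(27)) = ((331 - 143) + √(81 + (331 - 143)²)) - (-268 + (13 + 27)²) = (188 + √(81 + 188²)) - (-268 + 40²) = (188 + √(81 + 35344)) - (-268 + 1600) = (188 + √35425) - 1*1332 = (188 + 5*√1417) - 1332 = -1144 + 5*√1417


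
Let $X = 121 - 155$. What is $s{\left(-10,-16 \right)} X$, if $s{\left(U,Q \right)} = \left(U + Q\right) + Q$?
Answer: $1428$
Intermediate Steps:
$s{\left(U,Q \right)} = U + 2 Q$ ($s{\left(U,Q \right)} = \left(Q + U\right) + Q = U + 2 Q$)
$X = -34$ ($X = 121 - 155 = -34$)
$s{\left(-10,-16 \right)} X = \left(-10 + 2 \left(-16\right)\right) \left(-34\right) = \left(-10 - 32\right) \left(-34\right) = \left(-42\right) \left(-34\right) = 1428$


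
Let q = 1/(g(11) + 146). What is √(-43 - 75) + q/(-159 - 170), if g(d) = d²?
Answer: -1/87843 + I*√118 ≈ -1.1384e-5 + 10.863*I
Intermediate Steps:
q = 1/267 (q = 1/(11² + 146) = 1/(121 + 146) = 1/267 ≈ 0.0037453)
√(-43 - 75) + q/(-159 - 170) = √(-43 - 75) + (1/267)/(-159 - 170) = √(-118) + (1/267)/(-329) = I*√118 - 1/329*1/267 = I*√118 - 1/87843 = -1/87843 + I*√118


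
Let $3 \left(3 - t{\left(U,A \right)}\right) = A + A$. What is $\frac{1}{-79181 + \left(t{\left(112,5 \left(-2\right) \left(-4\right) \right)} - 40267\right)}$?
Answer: $- \frac{3}{358415} \approx -8.3702 \cdot 10^{-6}$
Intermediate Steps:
$t{\left(U,A \right)} = 3 - \frac{2 A}{3}$ ($t{\left(U,A \right)} = 3 - \frac{A + A}{3} = 3 - \frac{2 A}{3}$)
$\frac{1}{-79181 + \left(t{\left(112,5 \left(-2\right) \left(-4\right) \right)} - 40267\right)} = \frac{1}{-79181 - \left(40264 + \frac{2}{3} \cdot 5 \left(-2\right) \left(-4\right)\right)} = \frac{1}{-79181 - \left(40264 + \frac{2}{3} \left(-10\right) \left(-4\right)\right)} = \frac{1}{-79181 + \left(\left(3 - \frac{80}{3}\right) - 40267\right)} = \frac{1}{-79181 - \frac{120872}{3}} = \frac{1}{- \frac{358415}{3}} = - \frac{3}{358415}$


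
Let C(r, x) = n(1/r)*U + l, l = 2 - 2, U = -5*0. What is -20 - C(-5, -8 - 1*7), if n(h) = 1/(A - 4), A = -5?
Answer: -20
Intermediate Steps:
n(h) = -⅑ (n(h) = 1/(-5 - 4) = 1/(-9) = -⅑)
U = 0
l = 0
C(r, x) = 0 (C(r, x) = -⅑*0 + 0 = 0 + 0 = 0)
-20 - C(-5, -8 - 1*7) = -20 - 1*0 = -20 + 0 = -20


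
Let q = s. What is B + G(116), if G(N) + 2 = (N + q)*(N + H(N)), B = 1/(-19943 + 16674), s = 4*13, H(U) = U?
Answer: 127406005/3269 ≈ 38974.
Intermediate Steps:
s = 52
B = -1/3269 (B = 1/(-3269) = -1/3269 ≈ -0.00030590)
q = 52
G(N) = -2 + 2*N*(52 + N) (G(N) = -2 + (N + 52)*(N + N) = -2 + (52 + N)*(2*N) = -2 + 2*N*(52 + N))
B + G(116) = -1/3269 + (-2 + 2*116² + 104*116) = -1/3269 + (-2 + 2*13456 + 12064) = -1/3269 + (-2 + 26912 + 12064) = -1/3269 + 38974 = 127406005/3269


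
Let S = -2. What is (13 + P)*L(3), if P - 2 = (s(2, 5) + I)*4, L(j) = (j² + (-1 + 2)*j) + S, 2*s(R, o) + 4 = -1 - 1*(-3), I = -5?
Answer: -90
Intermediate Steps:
s(R, o) = -1 (s(R, o) = -2 + (-1 - 1*(-3))/2 = -2 + (-1 + 3)/2 = -2 + (½)*2 = -2 + 1 = -1)
L(j) = -2 + j + j² (L(j) = (j² + (-1 + 2)*j) - 2 = (j² + 1*j) - 2 = (j² + j) - 2 = (j + j²) - 2 = -2 + j + j²)
P = -22 (P = 2 + (-1 - 5)*4 = 2 - 6*4 = 2 - 24 = -22)
(13 + P)*L(3) = (13 - 22)*(-2 + 3 + 3²) = -9*(-2 + 3 + 9) = -9*10 = -90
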